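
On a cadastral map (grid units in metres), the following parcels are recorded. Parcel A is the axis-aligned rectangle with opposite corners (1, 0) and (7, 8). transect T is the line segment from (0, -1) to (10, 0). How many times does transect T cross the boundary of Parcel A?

0

The segment lies entirely outside Parcel A and never meets its boundary.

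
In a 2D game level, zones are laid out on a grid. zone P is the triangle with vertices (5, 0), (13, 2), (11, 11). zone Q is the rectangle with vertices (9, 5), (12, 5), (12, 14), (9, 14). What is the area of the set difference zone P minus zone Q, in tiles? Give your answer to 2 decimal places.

|zone P| = 38, |zone P∩zone Q| = 12.0833.
|zone P ∖ zone Q| = |zone P| − |zone P∩zone Q| = 38 − 12.0833 = 25.92.

25.92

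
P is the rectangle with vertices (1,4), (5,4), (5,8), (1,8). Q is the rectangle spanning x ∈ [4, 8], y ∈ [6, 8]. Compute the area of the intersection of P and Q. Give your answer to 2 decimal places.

2.00

|P∩Q|: x∈[4,5], y∈[6,8] → 1·2 = 2.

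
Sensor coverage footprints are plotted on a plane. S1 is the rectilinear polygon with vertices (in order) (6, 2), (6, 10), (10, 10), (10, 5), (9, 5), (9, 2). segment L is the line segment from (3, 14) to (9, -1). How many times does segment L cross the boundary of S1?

2

The segment meets the boundary at (7.8,2), (6,6.5).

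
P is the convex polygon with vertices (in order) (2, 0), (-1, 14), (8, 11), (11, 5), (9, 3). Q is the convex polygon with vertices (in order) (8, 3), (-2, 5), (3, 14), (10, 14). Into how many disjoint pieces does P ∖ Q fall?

2

P ∖ Q splits into 2 disjoint pieces (area 24.808, area 8.1418).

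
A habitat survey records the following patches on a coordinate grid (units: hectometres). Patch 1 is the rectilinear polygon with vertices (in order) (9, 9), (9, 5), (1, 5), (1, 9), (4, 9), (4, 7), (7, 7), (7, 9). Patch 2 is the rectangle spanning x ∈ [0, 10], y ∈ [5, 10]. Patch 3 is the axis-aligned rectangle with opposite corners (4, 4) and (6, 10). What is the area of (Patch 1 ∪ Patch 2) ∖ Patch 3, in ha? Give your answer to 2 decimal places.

|Patch 1 ∪ Patch 2| = 50.
|(Patch 1 ∪ Patch 2) ∩ Patch 3| = 10.
|(Patch 1 ∪ Patch 2) ∖ Patch 3| = 50 − 10 = 40.00.

40.00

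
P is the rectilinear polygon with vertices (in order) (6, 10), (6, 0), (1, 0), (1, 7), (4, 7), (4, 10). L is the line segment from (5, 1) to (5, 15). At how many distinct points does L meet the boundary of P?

1

The segment meets the boundary at (5,10).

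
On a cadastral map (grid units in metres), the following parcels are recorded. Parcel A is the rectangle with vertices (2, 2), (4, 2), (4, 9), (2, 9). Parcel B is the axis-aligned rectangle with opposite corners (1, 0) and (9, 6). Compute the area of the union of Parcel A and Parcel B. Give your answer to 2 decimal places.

54.00

By inclusion–exclusion:
Individual areas: |Parcel A| = 14, |Parcel B| = 48.
|Parcel A∩Parcel B|: x∈[2,4], y∈[2,6] → 2·4 = 8.
|Parcel A ∪ Parcel B| = 62 − 8 = 54.00.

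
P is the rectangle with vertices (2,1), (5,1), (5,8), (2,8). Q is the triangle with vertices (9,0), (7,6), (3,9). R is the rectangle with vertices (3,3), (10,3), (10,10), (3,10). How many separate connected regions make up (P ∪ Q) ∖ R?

(P ∪ Q) ∖ R splits into 2 disjoint pieces (area 11, area 1.5).

2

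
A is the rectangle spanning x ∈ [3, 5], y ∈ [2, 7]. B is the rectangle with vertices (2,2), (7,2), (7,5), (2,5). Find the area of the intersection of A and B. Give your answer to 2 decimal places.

|A∩B|: x∈[3,5], y∈[2,5] → 2·3 = 6.

6.00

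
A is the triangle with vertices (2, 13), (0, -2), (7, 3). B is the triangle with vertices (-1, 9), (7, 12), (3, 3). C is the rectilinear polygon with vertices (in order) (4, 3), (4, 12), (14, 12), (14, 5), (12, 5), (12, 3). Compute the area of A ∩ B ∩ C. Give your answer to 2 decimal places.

The intersection is the polygon with vertices (4.882,7.235), (4,5.25), (4,9).
By the shoelace formula its area is 1.65.

1.65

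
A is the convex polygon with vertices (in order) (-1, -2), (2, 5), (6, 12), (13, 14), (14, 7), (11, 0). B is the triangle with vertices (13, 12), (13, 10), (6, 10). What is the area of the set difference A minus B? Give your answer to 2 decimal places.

134.50

|A| = 141.5, |A∩B| = 7.
|A ∖ B| = |A| − |A∩B| = 141.5 − 7 = 134.50.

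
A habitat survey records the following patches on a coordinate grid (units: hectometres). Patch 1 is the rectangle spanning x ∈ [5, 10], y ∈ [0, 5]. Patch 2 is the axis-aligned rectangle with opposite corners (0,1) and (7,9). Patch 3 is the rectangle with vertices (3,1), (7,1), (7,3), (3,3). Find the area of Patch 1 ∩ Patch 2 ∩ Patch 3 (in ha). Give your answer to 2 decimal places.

4.00

The intersection is the polygon with vertices (7,1), (5,1), (5,3), (7,3).
By the shoelace formula its area is 4.00.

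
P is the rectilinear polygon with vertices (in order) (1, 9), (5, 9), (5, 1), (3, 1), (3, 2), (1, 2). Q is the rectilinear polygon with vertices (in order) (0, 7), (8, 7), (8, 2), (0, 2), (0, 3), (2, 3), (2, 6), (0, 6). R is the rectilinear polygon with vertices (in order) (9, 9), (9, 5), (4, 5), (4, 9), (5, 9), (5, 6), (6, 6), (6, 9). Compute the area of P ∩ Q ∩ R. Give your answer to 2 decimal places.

2.00

The intersection is the polygon with vertices (5,7), (5,6), (5,5), (4,5), (4,7).
By the shoelace formula its area is 2.00.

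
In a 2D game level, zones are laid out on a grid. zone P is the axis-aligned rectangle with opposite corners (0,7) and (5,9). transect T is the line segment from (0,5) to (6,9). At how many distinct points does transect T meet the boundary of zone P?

The segment meets the boundary at (5,8.333), (3,7).

2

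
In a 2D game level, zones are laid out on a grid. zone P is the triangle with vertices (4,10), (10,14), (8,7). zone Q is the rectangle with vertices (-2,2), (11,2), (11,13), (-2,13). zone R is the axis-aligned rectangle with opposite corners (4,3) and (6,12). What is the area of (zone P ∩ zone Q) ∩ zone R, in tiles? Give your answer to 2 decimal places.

2.83

The region (zone P ∩ zone Q) ∩ zone R is the polygon with vertices (4,10), (6,11.333), (6,8.5).
By the shoelace formula its area is 2.83.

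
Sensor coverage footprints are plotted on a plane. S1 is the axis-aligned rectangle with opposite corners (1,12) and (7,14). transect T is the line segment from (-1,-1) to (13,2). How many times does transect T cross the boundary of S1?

0

The segment lies entirely outside S1 and never meets its boundary.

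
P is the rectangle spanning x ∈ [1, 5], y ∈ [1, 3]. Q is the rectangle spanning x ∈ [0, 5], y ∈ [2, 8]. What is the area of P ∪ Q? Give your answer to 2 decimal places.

34.00

By inclusion–exclusion:
Individual areas: |P| = 8, |Q| = 30.
|P∩Q|: x∈[1,5], y∈[2,3] → 4·1 = 4.
|P ∪ Q| = 38 − 4 = 34.00.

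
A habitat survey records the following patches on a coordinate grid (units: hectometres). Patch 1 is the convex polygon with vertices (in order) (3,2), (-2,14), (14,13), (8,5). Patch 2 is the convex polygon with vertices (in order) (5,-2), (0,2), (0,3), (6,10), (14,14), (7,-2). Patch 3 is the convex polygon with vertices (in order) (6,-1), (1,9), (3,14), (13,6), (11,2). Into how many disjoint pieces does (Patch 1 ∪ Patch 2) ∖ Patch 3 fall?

(Patch 1 ∪ Patch 2) ∖ Patch 3 splits into 2 disjoint pieces (area 41.7083, area 29.9003).

2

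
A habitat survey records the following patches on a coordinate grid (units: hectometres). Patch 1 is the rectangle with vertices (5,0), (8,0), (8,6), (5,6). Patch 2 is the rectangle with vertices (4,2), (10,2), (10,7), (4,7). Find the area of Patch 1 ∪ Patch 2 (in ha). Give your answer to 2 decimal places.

36.00

By inclusion–exclusion:
Individual areas: |Patch 1| = 18, |Patch 2| = 30.
|Patch 1∩Patch 2|: x∈[5,8], y∈[2,6] → 3·4 = 12.
|Patch 1 ∪ Patch 2| = 48 − 12 = 36.00.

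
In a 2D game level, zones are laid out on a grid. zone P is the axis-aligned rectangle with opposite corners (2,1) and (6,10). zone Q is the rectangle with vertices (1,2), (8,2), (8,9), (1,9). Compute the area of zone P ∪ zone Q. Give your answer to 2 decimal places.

57.00

By inclusion–exclusion:
Individual areas: |zone P| = 36, |zone Q| = 49.
|zone P∩zone Q|: x∈[2,6], y∈[2,9] → 4·7 = 28.
|zone P ∪ zone Q| = 85 − 28 = 57.00.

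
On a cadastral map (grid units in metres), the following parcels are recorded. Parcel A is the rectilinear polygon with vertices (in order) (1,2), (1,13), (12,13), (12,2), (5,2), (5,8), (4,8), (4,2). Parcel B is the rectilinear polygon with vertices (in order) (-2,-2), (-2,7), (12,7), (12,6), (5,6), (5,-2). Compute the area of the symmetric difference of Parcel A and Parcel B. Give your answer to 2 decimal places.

|Parcel A| = 115, |Parcel B| = 70, |Parcel A∩Parcel B| = 22.
|Parcel A △ Parcel B| = |Parcel A| + |Parcel B| − 2·|Parcel A∩Parcel B| = 115 + 70 − 44 = 141.00.

141.00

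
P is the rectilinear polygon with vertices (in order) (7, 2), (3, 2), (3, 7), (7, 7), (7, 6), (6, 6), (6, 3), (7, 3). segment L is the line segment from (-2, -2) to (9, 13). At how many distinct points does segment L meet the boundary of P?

2

The segment meets the boundary at (4.6,7), (3,4.818).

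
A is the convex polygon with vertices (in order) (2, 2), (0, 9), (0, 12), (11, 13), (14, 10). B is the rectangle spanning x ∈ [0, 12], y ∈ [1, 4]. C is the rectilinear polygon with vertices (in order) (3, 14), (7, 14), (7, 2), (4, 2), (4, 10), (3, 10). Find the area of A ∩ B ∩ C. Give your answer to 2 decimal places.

The intersection is the polygon with vertices (5,4), (4,3.333), (4,4).
By the shoelace formula its area is 0.33.

0.33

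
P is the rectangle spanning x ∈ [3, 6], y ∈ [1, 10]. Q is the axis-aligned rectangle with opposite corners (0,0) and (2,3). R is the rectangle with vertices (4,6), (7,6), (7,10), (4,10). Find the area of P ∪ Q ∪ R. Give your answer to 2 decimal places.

By inclusion–exclusion:
Individual areas: |P| = 27, |Q| = 6, |R| = 12.
|P∩Q| = 0 (no overlap).
|P∩R|: x∈[4,6], y∈[6,10] → 2·4 = 8.
|Q∩R| = 0 (no overlap).
|P∩Q∩R| = 0.
|P ∪ Q ∪ R| = 45 − 8 + 0 = 37.00.

37.00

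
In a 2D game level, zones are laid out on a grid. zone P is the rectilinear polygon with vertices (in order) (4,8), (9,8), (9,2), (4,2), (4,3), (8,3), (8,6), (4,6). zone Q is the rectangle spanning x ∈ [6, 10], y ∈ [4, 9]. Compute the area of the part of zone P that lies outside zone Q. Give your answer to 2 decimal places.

10.00

|zone P| = 18, |zone P∩zone Q| = 8.
|zone P ∖ zone Q| = |zone P| − |zone P∩zone Q| = 18 − 8 = 10.00.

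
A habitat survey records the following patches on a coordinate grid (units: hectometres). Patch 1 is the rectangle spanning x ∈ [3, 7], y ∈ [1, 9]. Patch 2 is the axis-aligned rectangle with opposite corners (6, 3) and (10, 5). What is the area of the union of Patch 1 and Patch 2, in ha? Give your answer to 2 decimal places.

38.00

By inclusion–exclusion:
Individual areas: |Patch 1| = 32, |Patch 2| = 8.
|Patch 1∩Patch 2|: x∈[6,7], y∈[3,5] → 1·2 = 2.
|Patch 1 ∪ Patch 2| = 40 − 2 = 38.00.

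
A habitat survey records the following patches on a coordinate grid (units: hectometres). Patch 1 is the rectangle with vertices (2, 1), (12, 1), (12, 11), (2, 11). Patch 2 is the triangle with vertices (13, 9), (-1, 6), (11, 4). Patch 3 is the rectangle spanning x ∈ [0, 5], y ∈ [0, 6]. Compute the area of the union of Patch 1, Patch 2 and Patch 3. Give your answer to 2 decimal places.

117.19

By inclusion–exclusion:
Individual areas: |Patch 1| = 100, |Patch 2| = 32, |Patch 3| = 30.
|Patch 1∩Patch 2| = 29.1429.
|Patch 1∩Patch 3|: x∈[2,5], y∈[1,6] → 3·5 = 15.
|Patch 2∩Patch 3| = 2.9167.
|Patch 1∩Patch 2∩Patch 3| = 2.25.
|Patch 1 ∪ Patch 2 ∪ Patch 3| = 162 − 47.0595 + 2.25 = 117.19.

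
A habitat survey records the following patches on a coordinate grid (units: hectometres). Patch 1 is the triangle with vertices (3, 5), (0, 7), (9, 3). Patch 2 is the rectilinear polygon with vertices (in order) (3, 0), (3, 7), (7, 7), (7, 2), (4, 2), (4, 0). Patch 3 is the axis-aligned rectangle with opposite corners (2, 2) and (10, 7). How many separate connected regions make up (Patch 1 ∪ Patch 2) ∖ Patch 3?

(Patch 1 ∪ Patch 2) ∖ Patch 3 splits into 2 disjoint pieces (area 0.4444, area 2).

2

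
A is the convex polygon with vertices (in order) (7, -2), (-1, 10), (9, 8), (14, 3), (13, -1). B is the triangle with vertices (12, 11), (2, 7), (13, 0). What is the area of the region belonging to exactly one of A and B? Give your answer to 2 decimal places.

68.90

|A| = 93.5, |B| = 57, |A∩B| = 40.8.
|A △ B| = |A| + |B| − 2·|A∩B| = 93.5 + 57 − 81.6 = 68.90.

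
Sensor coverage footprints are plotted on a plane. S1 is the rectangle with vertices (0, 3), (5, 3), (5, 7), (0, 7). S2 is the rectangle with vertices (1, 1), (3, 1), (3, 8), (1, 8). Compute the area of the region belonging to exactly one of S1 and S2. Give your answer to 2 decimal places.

|S1∩S2|: x∈[1,3], y∈[3,7] → 2·4 = 8.
|S1 △ S2| = |S1| + |S2| − 2·|S1∩S2| = 20 + 14 − 16 = 18.00.

18.00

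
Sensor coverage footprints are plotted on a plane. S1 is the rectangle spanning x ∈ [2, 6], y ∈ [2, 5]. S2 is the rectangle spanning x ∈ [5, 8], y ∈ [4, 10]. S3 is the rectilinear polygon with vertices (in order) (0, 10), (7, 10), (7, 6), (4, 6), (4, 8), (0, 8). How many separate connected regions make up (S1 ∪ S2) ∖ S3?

(S1 ∪ S2) ∖ S3 is a single connected region.

1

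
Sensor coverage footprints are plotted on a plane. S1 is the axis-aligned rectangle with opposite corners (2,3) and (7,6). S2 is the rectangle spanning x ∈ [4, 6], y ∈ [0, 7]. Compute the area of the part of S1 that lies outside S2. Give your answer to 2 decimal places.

9.00

|S1∩S2|: x∈[4,6], y∈[3,6] → 2·3 = 6.
|S1| = 15.
|S1 ∖ S2| = |S1| − |S1∩S2| = 15 − 6 = 9.00.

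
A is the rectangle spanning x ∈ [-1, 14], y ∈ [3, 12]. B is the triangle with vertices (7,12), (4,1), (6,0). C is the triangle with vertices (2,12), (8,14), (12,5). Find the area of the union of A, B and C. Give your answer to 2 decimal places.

By inclusion–exclusion:
Individual areas: |A| = 135, |B| = 12.5, |C| = 31.
|A∩B| = 7.6705.
|A∩C| = 24.1111.
|B∩C| = 0.9204.
|A∩B∩C| = 0.9204.
|A ∪ B ∪ C| = 178.5 − 32.702 + 0.9204 = 146.72.

146.72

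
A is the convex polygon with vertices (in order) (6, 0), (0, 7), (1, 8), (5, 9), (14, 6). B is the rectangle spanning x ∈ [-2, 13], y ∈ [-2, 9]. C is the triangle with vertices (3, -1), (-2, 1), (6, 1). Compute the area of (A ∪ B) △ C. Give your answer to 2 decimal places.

|A ∪ B| = 165.5417.
|(A ∪ B) ∩ C| = 8.
|(A ∪ B) △ C| = 165.5417 + 8 − 16 = 157.54.

157.54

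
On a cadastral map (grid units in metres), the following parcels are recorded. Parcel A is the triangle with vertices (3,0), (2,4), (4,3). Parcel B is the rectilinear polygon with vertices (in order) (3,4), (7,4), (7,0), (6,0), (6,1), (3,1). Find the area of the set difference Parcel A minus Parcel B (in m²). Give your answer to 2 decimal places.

1.92

|Parcel A| = 3.5, |Parcel A∩Parcel B| = 1.5833.
|Parcel A ∖ Parcel B| = |Parcel A| − |Parcel A∩Parcel B| = 3.5 − 1.5833 = 1.92.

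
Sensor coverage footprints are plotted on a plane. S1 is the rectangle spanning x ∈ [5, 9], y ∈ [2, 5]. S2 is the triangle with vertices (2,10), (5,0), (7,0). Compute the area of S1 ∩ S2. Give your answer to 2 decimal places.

The intersection is the polygon with vertices (5,2), (5,4), (6,2).
By the shoelace formula its area is 1.00.

1.00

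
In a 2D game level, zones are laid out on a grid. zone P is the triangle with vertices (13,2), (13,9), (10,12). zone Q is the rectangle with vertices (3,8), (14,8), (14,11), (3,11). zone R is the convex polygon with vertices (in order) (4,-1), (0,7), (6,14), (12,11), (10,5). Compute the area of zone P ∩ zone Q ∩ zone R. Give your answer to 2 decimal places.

1.91

The intersection is the polygon with vertices (10.3,11), (11,11), (11.75,10.25), (11.105,8.316).
By the shoelace formula its area is 1.91.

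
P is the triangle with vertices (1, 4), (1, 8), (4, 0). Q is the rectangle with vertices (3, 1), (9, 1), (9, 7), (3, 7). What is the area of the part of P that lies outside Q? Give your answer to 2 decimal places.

5.52

|P| = 6, |P∩Q| = 0.4792.
|P ∖ Q| = |P| − |P∩Q| = 6 − 0.4792 = 5.52.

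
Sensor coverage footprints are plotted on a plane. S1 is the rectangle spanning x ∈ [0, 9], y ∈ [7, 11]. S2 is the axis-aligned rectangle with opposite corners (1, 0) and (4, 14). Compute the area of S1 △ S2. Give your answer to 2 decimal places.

|S1∩S2|: x∈[1,4], y∈[7,11] → 3·4 = 12.
|S1 △ S2| = |S1| + |S2| − 2·|S1∩S2| = 36 + 42 − 24 = 54.00.

54.00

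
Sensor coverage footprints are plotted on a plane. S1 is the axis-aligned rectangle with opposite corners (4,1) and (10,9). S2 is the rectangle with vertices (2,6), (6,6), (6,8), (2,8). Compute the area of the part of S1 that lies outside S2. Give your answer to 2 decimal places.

44.00

|S1∩S2|: x∈[4,6], y∈[6,8] → 2·2 = 4.
|S1| = 48.
|S1 ∖ S2| = |S1| − |S1∩S2| = 48 − 4 = 44.00.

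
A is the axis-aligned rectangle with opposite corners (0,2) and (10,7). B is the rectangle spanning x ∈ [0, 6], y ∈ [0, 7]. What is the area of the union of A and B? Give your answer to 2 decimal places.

By inclusion–exclusion:
Individual areas: |A| = 50, |B| = 42.
|A∩B|: x∈[0,6], y∈[2,7] → 6·5 = 30.
|A ∪ B| = 92 − 30 = 62.00.

62.00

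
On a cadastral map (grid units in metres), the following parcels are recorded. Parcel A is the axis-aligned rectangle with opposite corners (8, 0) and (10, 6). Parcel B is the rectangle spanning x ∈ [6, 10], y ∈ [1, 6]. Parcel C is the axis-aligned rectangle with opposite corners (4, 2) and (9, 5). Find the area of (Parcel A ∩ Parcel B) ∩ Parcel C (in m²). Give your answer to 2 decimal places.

The region (Parcel A ∩ Parcel B) ∩ Parcel C is the polygon with vertices (8,5), (9,5), (9,2), (8,2).
By the shoelace formula its area is 3.00.

3.00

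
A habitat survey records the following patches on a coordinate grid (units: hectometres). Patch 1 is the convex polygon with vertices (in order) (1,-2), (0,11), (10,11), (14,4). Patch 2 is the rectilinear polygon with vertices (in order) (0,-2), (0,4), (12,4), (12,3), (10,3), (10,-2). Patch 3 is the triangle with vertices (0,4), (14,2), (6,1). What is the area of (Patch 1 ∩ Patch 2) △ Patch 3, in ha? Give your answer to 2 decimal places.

29.35

|Patch 1 ∩ Patch 2| = 38.6859.
|(Patch 1 ∩ Patch 2) ∩ Patch 3| = 12.1675.
|(Patch 1 ∩ Patch 2) △ Patch 3| = 38.6859 + 15 − 24.3351 = 29.35.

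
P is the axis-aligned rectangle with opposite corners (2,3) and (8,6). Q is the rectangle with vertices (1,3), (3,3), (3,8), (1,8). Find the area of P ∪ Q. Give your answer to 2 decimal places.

25.00

By inclusion–exclusion:
Individual areas: |P| = 18, |Q| = 10.
|P∩Q|: x∈[2,3], y∈[3,6] → 1·3 = 3.
|P ∪ Q| = 28 − 3 = 25.00.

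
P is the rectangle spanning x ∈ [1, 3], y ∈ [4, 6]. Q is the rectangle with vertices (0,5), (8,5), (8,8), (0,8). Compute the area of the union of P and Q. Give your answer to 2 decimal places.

26.00

By inclusion–exclusion:
Individual areas: |P| = 4, |Q| = 24.
|P∩Q|: x∈[1,3], y∈[5,6] → 2·1 = 2.
|P ∪ Q| = 28 − 2 = 26.00.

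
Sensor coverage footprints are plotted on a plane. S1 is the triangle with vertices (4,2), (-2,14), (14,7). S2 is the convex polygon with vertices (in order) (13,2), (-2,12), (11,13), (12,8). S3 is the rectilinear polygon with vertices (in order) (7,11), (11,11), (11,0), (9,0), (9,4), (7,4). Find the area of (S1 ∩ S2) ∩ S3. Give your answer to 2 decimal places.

16.07

The region (S1 ∩ S2) ∩ S3 is the polygon with vertices (11,8.312), (11,5.5), (9.143,4.571), (7,6), (7,10.062).
By the shoelace formula its area is 16.07.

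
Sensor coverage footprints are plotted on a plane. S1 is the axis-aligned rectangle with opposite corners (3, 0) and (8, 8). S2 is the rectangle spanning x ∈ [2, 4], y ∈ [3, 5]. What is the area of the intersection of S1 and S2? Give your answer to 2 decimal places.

2.00

|S1∩S2|: x∈[3,4], y∈[3,5] → 1·2 = 2.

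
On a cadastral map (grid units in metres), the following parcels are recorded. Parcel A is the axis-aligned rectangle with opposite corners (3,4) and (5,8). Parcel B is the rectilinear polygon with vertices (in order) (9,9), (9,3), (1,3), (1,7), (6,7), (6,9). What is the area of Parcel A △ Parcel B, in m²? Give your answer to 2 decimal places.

34.00

|Parcel A| = 8, |Parcel B| = 38, |Parcel A∩Parcel B| = 6.
|Parcel A △ Parcel B| = |Parcel A| + |Parcel B| − 2·|Parcel A∩Parcel B| = 8 + 38 − 12 = 34.00.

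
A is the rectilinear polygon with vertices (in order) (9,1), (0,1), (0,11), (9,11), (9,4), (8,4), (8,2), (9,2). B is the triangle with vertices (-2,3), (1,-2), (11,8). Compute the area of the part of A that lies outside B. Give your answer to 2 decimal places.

|A| = 88, |A∩B| = 28.
|A ∖ B| = |A| − |A∩B| = 88 − 28 = 60.00.

60.00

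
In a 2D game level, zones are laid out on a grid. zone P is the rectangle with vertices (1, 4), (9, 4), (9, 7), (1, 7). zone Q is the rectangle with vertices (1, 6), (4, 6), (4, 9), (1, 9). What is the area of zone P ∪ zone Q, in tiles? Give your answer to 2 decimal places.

By inclusion–exclusion:
Individual areas: |zone P| = 24, |zone Q| = 9.
|zone P∩zone Q|: x∈[1,4], y∈[6,7] → 3·1 = 3.
|zone P ∪ zone Q| = 33 − 3 = 30.00.

30.00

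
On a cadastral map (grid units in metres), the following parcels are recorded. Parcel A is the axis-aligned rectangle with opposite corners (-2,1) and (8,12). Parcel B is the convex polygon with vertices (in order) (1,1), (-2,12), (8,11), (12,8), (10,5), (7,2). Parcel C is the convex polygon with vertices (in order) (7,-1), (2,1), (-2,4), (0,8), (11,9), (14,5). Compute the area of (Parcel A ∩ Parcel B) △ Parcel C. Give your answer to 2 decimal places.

80.19

|Parcel A ∩ Parcel B| = 84.
|(Parcel A ∩ Parcel B) ∩ Parcel C| = 53.1529.
|(Parcel A ∩ Parcel B) △ Parcel C| = 84 + 102.5 − 106.3058 = 80.19.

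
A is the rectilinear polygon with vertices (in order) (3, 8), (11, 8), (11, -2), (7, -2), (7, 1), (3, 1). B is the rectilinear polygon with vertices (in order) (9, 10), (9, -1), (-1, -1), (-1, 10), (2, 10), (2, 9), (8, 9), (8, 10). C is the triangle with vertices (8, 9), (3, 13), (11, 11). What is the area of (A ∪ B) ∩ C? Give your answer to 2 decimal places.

0.67

The region (A ∪ B) ∩ C is the polygon with vertices (8,10), (9,10), (9,9.667), (8,9).
By the shoelace formula its area is 0.67.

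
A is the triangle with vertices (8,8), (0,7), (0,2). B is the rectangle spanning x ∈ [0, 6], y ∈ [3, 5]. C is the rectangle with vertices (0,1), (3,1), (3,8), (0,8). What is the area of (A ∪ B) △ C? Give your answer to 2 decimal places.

|A ∪ B| = 26.6667.
|(A ∪ B) ∩ C| = 13.2292.
|(A ∪ B) △ C| = 26.6667 + 21 − 26.4583 = 21.21.

21.21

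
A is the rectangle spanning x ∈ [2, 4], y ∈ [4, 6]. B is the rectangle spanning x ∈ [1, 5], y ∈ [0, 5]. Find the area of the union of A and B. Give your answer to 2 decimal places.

By inclusion–exclusion:
Individual areas: |A| = 4, |B| = 20.
|A∩B|: x∈[2,4], y∈[4,5] → 2·1 = 2.
|A ∪ B| = 24 − 2 = 22.00.

22.00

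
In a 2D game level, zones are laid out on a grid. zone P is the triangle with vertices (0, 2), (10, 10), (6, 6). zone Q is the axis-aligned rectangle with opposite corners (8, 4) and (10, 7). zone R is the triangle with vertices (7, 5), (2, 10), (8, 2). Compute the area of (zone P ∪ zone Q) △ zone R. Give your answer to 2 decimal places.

14.11

|zone P ∪ zone Q| = 10.
|(zone P ∪ zone Q) ∩ zone R| = 0.4444.
|(zone P ∪ zone Q) △ zone R| = 10 + 5 − 0.8889 = 14.11.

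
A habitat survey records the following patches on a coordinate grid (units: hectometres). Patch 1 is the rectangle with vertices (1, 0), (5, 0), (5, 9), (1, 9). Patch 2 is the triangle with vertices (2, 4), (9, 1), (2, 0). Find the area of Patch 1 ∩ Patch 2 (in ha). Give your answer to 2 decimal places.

9.43

The intersection is the polygon with vertices (5,0.429), (2,0), (2,4), (5,2.714).
By the shoelace formula its area is 9.43.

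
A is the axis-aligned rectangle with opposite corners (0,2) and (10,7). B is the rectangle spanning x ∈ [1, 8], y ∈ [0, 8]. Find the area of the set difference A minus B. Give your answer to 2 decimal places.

|A∩B|: x∈[1,8], y∈[2,7] → 7·5 = 35.
|A| = 50.
|A ∖ B| = |A| − |A∩B| = 50 − 35 = 15.00.

15.00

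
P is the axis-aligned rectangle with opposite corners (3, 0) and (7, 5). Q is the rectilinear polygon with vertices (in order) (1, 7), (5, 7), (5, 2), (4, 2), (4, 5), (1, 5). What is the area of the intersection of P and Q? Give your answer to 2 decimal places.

3.00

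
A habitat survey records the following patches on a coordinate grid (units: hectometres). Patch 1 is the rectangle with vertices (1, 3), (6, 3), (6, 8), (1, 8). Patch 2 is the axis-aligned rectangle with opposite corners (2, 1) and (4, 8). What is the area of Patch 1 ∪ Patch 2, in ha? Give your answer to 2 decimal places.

29.00

By inclusion–exclusion:
Individual areas: |Patch 1| = 25, |Patch 2| = 14.
|Patch 1∩Patch 2|: x∈[2,4], y∈[3,8] → 2·5 = 10.
|Patch 1 ∪ Patch 2| = 39 − 10 = 29.00.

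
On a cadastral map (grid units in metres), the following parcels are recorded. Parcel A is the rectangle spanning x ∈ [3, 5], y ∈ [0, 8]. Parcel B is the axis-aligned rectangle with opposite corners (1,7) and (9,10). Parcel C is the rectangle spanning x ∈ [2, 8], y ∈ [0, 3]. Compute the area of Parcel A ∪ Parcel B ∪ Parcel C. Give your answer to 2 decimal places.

By inclusion–exclusion:
Individual areas: |Parcel A| = 16, |Parcel B| = 24, |Parcel C| = 18.
|Parcel A∩Parcel B|: x∈[3,5], y∈[7,8] → 2·1 = 2.
|Parcel A∩Parcel C|: x∈[3,5], y∈[0,3] → 2·3 = 6.
|Parcel B∩Parcel C| = 0 (no overlap).
|Parcel A∩Parcel B∩Parcel C| = 0.
|Parcel A ∪ Parcel B ∪ Parcel C| = 58 − 8 + 0 = 50.00.

50.00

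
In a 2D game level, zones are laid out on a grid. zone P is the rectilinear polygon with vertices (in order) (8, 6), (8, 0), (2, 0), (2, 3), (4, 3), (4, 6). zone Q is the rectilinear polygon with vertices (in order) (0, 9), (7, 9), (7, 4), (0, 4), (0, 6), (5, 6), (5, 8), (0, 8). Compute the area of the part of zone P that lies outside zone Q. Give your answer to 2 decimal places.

24.00

|zone P| = 30, |zone P∩zone Q| = 6.
|zone P ∖ zone Q| = |zone P| − |zone P∩zone Q| = 30 − 6 = 24.00.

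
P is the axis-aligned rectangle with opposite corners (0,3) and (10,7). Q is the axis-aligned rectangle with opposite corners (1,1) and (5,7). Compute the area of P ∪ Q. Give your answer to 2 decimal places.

By inclusion–exclusion:
Individual areas: |P| = 40, |Q| = 24.
|P∩Q|: x∈[1,5], y∈[3,7] → 4·4 = 16.
|P ∪ Q| = 64 − 16 = 48.00.

48.00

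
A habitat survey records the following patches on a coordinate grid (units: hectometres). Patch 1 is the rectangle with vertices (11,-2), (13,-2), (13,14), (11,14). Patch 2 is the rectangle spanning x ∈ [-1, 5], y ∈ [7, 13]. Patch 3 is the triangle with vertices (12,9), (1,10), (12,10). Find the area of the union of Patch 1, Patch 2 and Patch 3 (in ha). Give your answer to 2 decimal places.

By inclusion–exclusion:
Individual areas: |Patch 1| = 32, |Patch 2| = 36, |Patch 3| = 5.5.
|Patch 1∩Patch 2| = 0 (no overlap).
|Patch 1∩Patch 3| = 0.9545.
|Patch 2∩Patch 3| = 0.7273.
|Patch 1∩Patch 2∩Patch 3| = 0.
|Patch 1 ∪ Patch 2 ∪ Patch 3| = 73.5 − 1.6818 + 0 = 71.82.

71.82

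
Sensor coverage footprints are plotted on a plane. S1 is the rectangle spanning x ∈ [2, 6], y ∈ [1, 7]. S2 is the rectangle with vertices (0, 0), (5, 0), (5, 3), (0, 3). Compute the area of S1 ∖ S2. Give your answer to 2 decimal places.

18.00

|S1∩S2|: x∈[2,5], y∈[1,3] → 3·2 = 6.
|S1| = 24.
|S1 ∖ S2| = |S1| − |S1∩S2| = 24 − 6 = 18.00.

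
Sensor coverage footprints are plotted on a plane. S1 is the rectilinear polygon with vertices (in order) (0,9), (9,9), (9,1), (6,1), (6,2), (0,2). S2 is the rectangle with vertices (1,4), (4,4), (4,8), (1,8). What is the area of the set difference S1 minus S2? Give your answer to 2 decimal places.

54.00

|S1| = 66, |S1∩S2| = 12.
|S1 ∖ S2| = |S1| − |S1∩S2| = 66 − 12 = 54.00.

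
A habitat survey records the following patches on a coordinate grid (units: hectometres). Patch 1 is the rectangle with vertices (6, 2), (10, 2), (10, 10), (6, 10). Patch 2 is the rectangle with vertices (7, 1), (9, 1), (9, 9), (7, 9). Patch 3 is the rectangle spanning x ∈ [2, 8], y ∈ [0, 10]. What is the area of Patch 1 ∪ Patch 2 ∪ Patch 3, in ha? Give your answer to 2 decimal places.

By inclusion–exclusion:
Individual areas: |Patch 1| = 32, |Patch 2| = 16, |Patch 3| = 60.
|Patch 1∩Patch 2|: x∈[7,9], y∈[2,9] → 2·7 = 14.
|Patch 1∩Patch 3|: x∈[6,8], y∈[2,10] → 2·8 = 16.
|Patch 2∩Patch 3|: x∈[7,8], y∈[1,9] → 1·8 = 8.
|Patch 1∩Patch 2∩Patch 3| = 7.
|Patch 1 ∪ Patch 2 ∪ Patch 3| = 108 − 38 + 7 = 77.00.

77.00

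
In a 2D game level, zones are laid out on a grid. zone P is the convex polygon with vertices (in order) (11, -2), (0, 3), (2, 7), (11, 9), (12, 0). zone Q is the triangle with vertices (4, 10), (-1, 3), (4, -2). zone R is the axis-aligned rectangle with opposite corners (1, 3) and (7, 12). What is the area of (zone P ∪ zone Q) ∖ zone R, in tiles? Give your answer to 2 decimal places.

66.89

|zone P ∪ zone Q| = 95.9192.
|(zone P ∪ zone Q) ∩ zone R| = 29.0333.
|(zone P ∪ zone Q) ∖ zone R| = 95.9192 − 29.0333 = 66.89.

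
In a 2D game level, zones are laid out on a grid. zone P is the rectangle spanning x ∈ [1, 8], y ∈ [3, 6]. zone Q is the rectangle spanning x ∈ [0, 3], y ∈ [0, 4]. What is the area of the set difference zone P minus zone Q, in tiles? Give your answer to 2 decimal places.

|zone P∩zone Q|: x∈[1,3], y∈[3,4] → 2·1 = 2.
|zone P| = 21.
|zone P ∖ zone Q| = |zone P| − |zone P∩zone Q| = 21 − 2 = 19.00.

19.00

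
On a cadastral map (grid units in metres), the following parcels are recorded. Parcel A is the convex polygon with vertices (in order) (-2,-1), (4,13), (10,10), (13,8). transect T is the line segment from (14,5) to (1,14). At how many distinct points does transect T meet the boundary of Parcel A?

2

The segment meets the boundary at (3.644,12.169), (11.214,6.929).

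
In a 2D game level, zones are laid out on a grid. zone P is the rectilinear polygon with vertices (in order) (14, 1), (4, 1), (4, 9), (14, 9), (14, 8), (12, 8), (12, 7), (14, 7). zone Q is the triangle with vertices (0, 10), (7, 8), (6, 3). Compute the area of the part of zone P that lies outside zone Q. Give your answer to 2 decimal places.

66.55

|zone P| = 78, |zone P∩zone Q| = 11.4524.
|zone P ∖ zone Q| = |zone P| − |zone P∩zone Q| = 78 − 11.4524 = 66.55.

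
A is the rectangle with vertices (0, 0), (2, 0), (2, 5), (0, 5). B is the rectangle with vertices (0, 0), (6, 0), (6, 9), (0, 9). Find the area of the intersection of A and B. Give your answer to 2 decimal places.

|A∩B|: x∈[0,2], y∈[0,5] → 2·5 = 10.

10.00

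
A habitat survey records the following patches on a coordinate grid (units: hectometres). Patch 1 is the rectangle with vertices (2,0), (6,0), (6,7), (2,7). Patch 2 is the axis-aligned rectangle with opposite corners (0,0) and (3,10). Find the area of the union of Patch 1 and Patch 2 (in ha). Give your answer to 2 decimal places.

51.00

By inclusion–exclusion:
Individual areas: |Patch 1| = 28, |Patch 2| = 30.
|Patch 1∩Patch 2|: x∈[2,3], y∈[0,7] → 1·7 = 7.
|Patch 1 ∪ Patch 2| = 58 − 7 = 51.00.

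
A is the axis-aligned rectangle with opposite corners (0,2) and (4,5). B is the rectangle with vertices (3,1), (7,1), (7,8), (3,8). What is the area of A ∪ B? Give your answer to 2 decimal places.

37.00

By inclusion–exclusion:
Individual areas: |A| = 12, |B| = 28.
|A∩B|: x∈[3,4], y∈[2,5] → 1·3 = 3.
|A ∪ B| = 40 − 3 = 37.00.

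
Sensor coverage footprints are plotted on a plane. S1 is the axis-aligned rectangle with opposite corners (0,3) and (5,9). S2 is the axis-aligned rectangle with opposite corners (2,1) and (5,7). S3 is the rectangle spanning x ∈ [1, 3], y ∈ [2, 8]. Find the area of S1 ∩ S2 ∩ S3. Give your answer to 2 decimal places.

4.00

The intersection is the polygon with vertices (2,3), (2,7), (3,7), (3,3).
By the shoelace formula its area is 4.00.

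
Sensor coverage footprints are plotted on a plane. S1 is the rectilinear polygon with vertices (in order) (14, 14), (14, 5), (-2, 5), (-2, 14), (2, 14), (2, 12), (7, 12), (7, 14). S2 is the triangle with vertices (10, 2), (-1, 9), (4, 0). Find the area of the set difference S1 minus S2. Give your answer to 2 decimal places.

125.87

|S1| = 134, |S1∩S2| = 8.127.
|S1 ∖ S2| = |S1| − |S1∩S2| = 134 − 8.127 = 125.87.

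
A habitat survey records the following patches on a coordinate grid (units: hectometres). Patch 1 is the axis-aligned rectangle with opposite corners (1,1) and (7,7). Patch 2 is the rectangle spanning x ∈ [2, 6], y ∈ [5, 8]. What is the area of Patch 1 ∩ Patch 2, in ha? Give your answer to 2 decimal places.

|Patch 1∩Patch 2|: x∈[2,6], y∈[5,7] → 4·2 = 8.

8.00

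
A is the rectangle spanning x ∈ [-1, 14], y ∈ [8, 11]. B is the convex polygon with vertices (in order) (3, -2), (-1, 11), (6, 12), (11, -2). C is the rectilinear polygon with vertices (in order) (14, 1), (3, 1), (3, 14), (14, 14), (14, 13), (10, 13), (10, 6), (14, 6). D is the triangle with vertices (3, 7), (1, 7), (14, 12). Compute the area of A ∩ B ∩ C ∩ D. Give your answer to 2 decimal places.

1.51

The intersection is the polygon with vertices (3.6,8), (6.966,9.295), (7.117,8.871), (5.2,8).
By the shoelace formula its area is 1.51.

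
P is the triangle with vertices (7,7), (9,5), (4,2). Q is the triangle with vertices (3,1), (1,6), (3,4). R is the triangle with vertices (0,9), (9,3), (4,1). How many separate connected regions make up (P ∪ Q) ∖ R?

(P ∪ Q) ∖ R splits into 2 disjoint pieces (area 4.6115, area 2.5).

2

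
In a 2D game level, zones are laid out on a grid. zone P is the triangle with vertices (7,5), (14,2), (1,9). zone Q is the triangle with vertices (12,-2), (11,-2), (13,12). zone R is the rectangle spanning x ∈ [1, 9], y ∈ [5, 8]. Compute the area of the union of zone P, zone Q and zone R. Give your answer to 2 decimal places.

33.19

By inclusion–exclusion:
Individual areas: |zone P| = 5, |zone Q| = 7, |zone R| = 24.
|zone P∩zone Q| = 0.1327.
|zone P∩zone R| = 2.6786.
|zone Q∩zone R| = 0.
|zone P∩zone Q∩zone R| = 0.
|zone P ∪ zone Q ∪ zone R| = 36 − 2.8113 + 0 = 33.19.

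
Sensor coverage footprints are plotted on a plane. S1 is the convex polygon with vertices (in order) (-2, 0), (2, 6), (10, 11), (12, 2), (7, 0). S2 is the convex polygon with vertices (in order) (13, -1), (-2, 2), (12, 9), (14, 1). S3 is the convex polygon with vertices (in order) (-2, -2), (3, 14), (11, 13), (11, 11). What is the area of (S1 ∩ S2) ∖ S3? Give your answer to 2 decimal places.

47.83

|S1 ∩ S2| = 56.3431.
|(S1 ∩ S2) ∩ S3| = 8.5098.
|(S1 ∩ S2) ∖ S3| = 56.3431 − 8.5098 = 47.83.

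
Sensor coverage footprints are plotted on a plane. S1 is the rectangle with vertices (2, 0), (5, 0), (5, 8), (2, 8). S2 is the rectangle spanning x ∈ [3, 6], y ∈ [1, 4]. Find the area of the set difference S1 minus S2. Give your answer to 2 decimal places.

|S1∩S2|: x∈[3,5], y∈[1,4] → 2·3 = 6.
|S1| = 24.
|S1 ∖ S2| = |S1| − |S1∩S2| = 24 − 6 = 18.00.

18.00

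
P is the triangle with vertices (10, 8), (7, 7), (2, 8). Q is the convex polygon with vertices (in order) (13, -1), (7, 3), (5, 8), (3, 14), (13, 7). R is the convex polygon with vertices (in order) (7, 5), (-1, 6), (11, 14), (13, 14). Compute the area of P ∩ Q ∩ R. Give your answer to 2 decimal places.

The intersection is the polygon with vertices (5.261,7.348), (5,8), (9,8), (8.714,7.571), (7,7).
By the shoelace formula its area is 2.81.

2.81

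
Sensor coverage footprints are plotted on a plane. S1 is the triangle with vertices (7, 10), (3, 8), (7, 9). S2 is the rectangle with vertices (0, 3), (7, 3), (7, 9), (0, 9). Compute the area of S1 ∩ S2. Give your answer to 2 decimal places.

The intersection is the polygon with vertices (3,8), (5,9), (7,9).
By the shoelace formula its area is 1.00.

1.00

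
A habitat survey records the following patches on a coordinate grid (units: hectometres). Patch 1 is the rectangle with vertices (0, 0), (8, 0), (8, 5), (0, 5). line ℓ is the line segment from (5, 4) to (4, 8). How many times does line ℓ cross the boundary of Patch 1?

1

The segment meets the boundary at (4.75,5).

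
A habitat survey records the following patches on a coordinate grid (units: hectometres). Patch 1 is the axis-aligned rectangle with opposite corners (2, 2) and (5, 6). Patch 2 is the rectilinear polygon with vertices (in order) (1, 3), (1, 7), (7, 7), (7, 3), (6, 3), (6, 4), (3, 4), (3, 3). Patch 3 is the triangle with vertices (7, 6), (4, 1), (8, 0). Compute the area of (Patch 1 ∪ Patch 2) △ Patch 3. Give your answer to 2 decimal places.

32.83

|Patch 1 ∪ Patch 2| = 26.
|(Patch 1 ∪ Patch 2) ∩ Patch 3| = 2.3333.
|(Patch 1 ∪ Patch 2) △ Patch 3| = 26 + 11.5 − 4.6667 = 32.83.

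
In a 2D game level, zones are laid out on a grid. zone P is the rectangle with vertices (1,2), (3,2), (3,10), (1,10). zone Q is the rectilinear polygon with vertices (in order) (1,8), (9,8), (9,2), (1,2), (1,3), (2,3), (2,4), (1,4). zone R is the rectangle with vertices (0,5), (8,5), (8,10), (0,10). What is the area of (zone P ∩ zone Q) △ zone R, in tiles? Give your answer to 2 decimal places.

|zone P ∩ zone Q| = 11.
|(zone P ∩ zone Q) ∩ zone R| = 6.
|(zone P ∩ zone Q) △ zone R| = 11 + 40 − 12 = 39.00.

39.00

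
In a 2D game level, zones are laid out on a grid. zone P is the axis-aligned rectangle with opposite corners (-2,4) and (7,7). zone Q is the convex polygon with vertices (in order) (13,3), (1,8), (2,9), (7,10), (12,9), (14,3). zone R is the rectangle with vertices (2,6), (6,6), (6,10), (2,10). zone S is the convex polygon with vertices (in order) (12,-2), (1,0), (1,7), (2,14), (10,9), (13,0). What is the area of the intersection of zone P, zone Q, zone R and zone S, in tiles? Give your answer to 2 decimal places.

The intersection is the polygon with vertices (6,7), (6,6), (5.8,6), (3.4,7).
By the shoelace formula its area is 1.40.

1.40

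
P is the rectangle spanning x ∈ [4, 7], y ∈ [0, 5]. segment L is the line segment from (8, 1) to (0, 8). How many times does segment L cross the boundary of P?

The segment meets the boundary at (4,4.5), (7,1.875).

2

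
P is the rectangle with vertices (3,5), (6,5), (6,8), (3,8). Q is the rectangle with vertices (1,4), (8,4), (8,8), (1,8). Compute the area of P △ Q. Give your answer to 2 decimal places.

19.00

|P∩Q|: x∈[3,6], y∈[5,8] → 3·3 = 9.
|P △ Q| = |P| + |Q| − 2·|P∩Q| = 9 + 28 − 18 = 19.00.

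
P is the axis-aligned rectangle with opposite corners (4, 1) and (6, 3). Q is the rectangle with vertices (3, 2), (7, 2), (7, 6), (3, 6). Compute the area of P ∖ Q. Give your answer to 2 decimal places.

2.00

|P∩Q|: x∈[4,6], y∈[2,3] → 2·1 = 2.
|P| = 4.
|P ∖ Q| = |P| − |P∩Q| = 4 − 2 = 2.00.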